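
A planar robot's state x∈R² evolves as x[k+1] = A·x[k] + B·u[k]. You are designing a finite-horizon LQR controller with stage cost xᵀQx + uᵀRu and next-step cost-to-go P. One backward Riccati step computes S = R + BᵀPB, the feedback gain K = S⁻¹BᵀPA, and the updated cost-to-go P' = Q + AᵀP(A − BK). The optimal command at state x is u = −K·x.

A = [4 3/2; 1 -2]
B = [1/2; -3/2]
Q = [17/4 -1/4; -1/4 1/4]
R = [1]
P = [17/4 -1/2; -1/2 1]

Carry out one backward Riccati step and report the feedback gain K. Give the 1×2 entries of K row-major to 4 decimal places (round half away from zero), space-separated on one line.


1.9259 1.5432

BᵀP = [2.8750 -1.7500]
S = R + BᵀPB = [1] + [4.0625] = [5.0625]
BᵀPA = [9.7500 7.8125]
K = S⁻¹·BᵀPA = [1.9259 1.5432]
A−BK = [3.0370 0.7284; 3.8889 0.3148]
AᵀP(A−BK) = [46.2222 11.7037; 11.7037 4.5062]
P' = Q + AᵀP(A−BK) = [50.4722 11.4537; 11.4537 4.7562]
tr(P') = 55.2284


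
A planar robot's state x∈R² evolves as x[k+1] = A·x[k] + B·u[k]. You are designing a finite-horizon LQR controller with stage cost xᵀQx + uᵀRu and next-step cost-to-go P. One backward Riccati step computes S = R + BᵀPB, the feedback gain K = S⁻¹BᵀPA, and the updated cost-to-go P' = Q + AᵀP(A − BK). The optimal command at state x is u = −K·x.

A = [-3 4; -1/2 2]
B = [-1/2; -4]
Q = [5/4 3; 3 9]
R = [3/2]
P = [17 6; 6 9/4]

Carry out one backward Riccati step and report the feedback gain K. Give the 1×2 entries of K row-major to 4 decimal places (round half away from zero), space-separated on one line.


1.5741 -2.3422

BᵀP = [-32.5000 -12.0000]
S = R + BᵀPB = [3/2] + [64.2500] = [65.7500]
BᵀPA = [103.5000 -154.0000]
K = S⁻¹·BᵀPA = [1.5741 -2.3422]
A−BK = [-2.2129 2.8289; 5.7966 -7.3688]
AᵀP(A−BK) = [8.6385 -11.8317; -11.8317 16.3004]
P' = Q + AᵀP(A−BK) = [9.8885 -8.8317; -8.8317 25.3004]
tr(P') = 35.1889


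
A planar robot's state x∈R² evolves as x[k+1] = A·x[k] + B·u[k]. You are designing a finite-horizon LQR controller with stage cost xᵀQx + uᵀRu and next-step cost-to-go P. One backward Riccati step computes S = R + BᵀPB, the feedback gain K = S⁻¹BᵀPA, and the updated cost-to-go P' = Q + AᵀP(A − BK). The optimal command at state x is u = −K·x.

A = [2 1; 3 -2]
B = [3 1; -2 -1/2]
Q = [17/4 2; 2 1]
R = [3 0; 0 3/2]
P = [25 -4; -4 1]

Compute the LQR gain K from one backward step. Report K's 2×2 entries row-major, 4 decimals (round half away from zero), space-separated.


0.3294 0.3397 0.3529 0.1765

BᵀP = [83.0000 -14.0000; 27.0000 -4.5000]
S = R + BᵀPB = [3 0; 0 3/2] + [277.0000 90.0000; 90.0000 29.2500] = [280.0000 90.0000; 90.0000 30.7500]
BᵀPA = [124.0000 111.0000; 40.5000 36.0000]
K = S⁻¹·BᵀPA = [0.3294 0.3397; 0.3529 0.1765]
A−BK = [0.6588 -0.1956; 3.8353 -1.2324]
AᵀP(A−BK) = [5.8588 -1.2706; -1.2706 0.9397]
P' = Q + AᵀP(A−BK) = [10.1088 0.7294; 0.7294 1.9397]
tr(P') = 12.0485


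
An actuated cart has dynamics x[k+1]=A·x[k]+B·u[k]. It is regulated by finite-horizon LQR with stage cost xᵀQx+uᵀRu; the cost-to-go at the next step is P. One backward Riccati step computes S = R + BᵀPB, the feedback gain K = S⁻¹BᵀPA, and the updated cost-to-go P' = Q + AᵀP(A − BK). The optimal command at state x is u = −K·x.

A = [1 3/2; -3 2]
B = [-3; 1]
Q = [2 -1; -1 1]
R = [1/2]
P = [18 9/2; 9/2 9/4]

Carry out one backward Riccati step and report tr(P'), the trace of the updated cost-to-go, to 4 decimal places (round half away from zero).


BᵀP = [-49.5000 -11.2500]
S = R + BᵀPB = [1/2] + [137.2500] = [137.7500]
BᵀPA = [-15.7500 -96.7500]
K = S⁻¹·BᵀPA = [-0.1143 -0.7024]
A−BK = [0.6570 -0.6071; -2.8857 2.7024]
AᵀP(A−BK) = [9.4492 -8.8122; -8.8122 8.5467]
P' = Q + AᵀP(A−BK) = [11.4492 -9.8122; -9.8122 9.5467]
tr(P') = 20.9959

20.9959


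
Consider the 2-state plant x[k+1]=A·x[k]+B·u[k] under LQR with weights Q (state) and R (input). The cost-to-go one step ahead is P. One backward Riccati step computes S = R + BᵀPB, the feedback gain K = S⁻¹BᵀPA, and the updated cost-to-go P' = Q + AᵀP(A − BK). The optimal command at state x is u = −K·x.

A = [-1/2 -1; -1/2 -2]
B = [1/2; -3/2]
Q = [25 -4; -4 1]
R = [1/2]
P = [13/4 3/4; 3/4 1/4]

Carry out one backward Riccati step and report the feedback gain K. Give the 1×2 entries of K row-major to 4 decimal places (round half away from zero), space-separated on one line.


-0.3333 -0.6667

BᵀP = [0.5000 0.0000]
S = R + BᵀPB = [1/2] + [0.2500] = [0.7500]
BᵀPA = [-0.2500 -0.5000]
K = S⁻¹·BᵀPA = [-0.3333 -0.6667]
A−BK = [-0.3333 -0.6667; -1.0000 -3.0000]
AᵀP(A−BK) = [1.1667 2.8333; 2.8333 6.9167]
P' = Q + AᵀP(A−BK) = [26.1667 -1.1667; -1.1667 7.9167]
tr(P') = 34.0833


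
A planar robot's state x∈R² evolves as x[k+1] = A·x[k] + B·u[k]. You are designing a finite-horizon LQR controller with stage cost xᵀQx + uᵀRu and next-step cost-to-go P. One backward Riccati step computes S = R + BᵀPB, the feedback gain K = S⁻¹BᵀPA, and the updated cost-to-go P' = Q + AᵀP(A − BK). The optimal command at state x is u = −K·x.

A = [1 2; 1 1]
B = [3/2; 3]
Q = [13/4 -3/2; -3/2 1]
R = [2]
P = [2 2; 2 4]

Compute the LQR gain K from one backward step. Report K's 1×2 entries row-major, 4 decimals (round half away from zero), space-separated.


0.3967 0.5455

BᵀP = [9.0000 15.0000]
S = R + BᵀPB = [2] + [58.5000] = [60.5000]
BᵀPA = [24.0000 33.0000]
K = S⁻¹·BᵀPA = [0.3967 0.5455]
A−BK = [0.4050 1.1818; -0.1901 -0.6364]
AᵀP(A−BK) = [0.4793 0.9091; 0.9091 2.0000]
P' = Q + AᵀP(A−BK) = [3.7293 -0.5909; -0.5909 3.0000]
tr(P') = 6.7293


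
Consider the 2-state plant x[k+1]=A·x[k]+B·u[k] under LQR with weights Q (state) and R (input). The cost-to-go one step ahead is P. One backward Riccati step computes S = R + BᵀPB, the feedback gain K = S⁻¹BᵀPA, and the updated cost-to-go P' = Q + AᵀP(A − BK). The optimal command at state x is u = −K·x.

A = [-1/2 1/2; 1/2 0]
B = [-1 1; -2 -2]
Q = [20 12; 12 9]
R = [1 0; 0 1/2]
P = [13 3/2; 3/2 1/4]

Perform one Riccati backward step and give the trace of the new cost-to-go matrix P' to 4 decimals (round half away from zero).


29.1676

BᵀP = [-16.0000 -2.0000; 10.0000 1.0000]
S = R + BᵀPB = [1 0; 0 1/2] + [20.0000 -12.0000; -12.0000 8.0000] = [21.0000 -12.0000; -12.0000 8.5000]
BᵀPA = [7.0000 -8.0000; -4.5000 5.0000]
K = S⁻¹·BᵀPA = [0.1594 -0.2319; -0.3043 0.2609]
A−BK = [-0.0362 0.0072; 0.2101 0.0580]
AᵀP(A−BK) = [0.0770 -0.0779; -0.0779 0.0906]
P' = Q + AᵀP(A−BK) = [20.0770 11.9221; 11.9221 9.0906]
tr(P') = 29.1676


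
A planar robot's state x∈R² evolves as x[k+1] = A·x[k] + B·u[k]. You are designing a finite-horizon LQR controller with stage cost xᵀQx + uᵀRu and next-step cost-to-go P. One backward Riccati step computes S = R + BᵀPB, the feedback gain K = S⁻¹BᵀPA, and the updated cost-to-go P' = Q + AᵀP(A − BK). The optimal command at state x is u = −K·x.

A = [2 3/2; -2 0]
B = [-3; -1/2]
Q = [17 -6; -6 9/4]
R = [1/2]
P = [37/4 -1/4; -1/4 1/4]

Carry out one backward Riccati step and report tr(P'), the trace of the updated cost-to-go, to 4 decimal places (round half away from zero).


20.9586

BᵀP = [-27.6250 0.6250]
S = R + BᵀPB = [1/2] + [82.5625] = [83.0625]
BᵀPA = [-56.5000 -41.4375]
K = S⁻¹·BᵀPA = [-0.6802 -0.4989]
A−BK = [-0.0406 0.0034; -2.3401 -0.2494]
AᵀP(A−BK) = [1.5681 0.3138; 0.3138 0.1405]
P' = Q + AᵀP(A−BK) = [18.5681 -5.6862; -5.6862 2.3905]
tr(P') = 20.9586


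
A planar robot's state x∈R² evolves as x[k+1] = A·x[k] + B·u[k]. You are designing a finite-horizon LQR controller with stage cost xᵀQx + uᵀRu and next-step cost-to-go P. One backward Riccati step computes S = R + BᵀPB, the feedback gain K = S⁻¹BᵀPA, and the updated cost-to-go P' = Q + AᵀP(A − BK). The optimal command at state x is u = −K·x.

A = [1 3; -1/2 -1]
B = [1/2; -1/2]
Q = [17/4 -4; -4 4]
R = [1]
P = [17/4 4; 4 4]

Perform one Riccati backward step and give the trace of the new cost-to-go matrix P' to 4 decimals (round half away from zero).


27.6029

BᵀP = [0.1250 0.0000]
S = R + BᵀPB = [1] + [0.0625] = [1.0625]
BᵀPA = [0.1250 0.3750]
K = S⁻¹·BᵀPA = [0.1176 0.3529]
A−BK = [0.9412 2.8235; -0.4412 -0.8235]
AᵀP(A−BK) = [1.2353 4.7059; 4.7059 18.1176]
P' = Q + AᵀP(A−BK) = [5.4853 0.7059; 0.7059 22.1176]
tr(P') = 27.6029


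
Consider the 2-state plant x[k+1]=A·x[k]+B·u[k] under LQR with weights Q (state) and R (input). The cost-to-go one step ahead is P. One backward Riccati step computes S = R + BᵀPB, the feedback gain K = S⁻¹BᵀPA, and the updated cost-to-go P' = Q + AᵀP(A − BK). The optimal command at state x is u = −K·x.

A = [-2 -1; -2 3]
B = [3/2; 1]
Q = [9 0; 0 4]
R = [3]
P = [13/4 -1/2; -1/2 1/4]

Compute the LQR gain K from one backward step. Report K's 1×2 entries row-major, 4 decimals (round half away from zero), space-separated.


-0.8552 -0.6483

BᵀP = [4.3750 -0.5000]
S = R + BᵀPB = [3] + [6.0625] = [9.0625]
BᵀPA = [-7.7500 -5.8750]
K = S⁻¹·BᵀPA = [-0.8552 -0.6483]
A−BK = [-0.7172 -0.0276; -1.1448 3.6483]
AᵀP(A−BK) = [3.3724 1.9759; 1.9759 4.6914]
P' = Q + AᵀP(A−BK) = [12.3724 1.9759; 1.9759 8.6914]
tr(P') = 21.0638


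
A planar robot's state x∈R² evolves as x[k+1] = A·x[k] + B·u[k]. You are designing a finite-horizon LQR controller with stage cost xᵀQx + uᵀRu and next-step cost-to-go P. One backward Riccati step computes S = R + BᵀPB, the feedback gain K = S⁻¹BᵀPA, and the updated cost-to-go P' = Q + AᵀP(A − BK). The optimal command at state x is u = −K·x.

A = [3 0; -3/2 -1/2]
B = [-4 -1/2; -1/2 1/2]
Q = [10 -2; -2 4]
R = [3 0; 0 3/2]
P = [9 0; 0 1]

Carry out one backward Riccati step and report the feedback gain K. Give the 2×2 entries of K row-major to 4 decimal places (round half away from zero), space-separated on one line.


BᵀP = [-36.0000 -0.5000; -4.5000 0.5000]
S = R + BᵀPB = [3 0; 0 3/2] + [144.2500 17.7500; 17.7500 2.5000] = [147.2500 17.7500; 17.7500 4.0000]
BᵀPA = [-107.2500 0.2500; -14.2500 -0.2500]
K = S⁻¹·BᵀPA = [-0.6427 0.0198; -0.7105 -0.1506]
A−BK = [0.0739 0.0041; -1.4661 -0.4148]
AᵀP(A−BK) = [4.1951 0.7331; 0.7331 0.2074]
P' = Q + AᵀP(A−BK) = [14.1951 -1.2669; -1.2669 4.2074]
tr(P') = 18.4025

-0.6427 0.0198 -0.7105 -0.1506


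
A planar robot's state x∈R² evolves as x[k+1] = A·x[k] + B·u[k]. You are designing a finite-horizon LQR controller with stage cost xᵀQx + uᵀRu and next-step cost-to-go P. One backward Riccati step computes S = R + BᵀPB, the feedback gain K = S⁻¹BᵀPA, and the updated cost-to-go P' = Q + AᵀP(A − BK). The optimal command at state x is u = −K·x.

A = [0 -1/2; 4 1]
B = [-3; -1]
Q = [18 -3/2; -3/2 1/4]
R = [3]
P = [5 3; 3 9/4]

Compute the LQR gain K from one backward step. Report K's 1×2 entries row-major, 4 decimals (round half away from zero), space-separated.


-0.6593 -0.0330

BᵀP = [-18.0000 -11.2500]
S = R + BᵀPB = [3] + [65.2500] = [68.2500]
BᵀPA = [-45.0000 -2.2500]
K = S⁻¹·BᵀPA = [-0.6593 -0.0330]
A−BK = [-1.9780 -0.5989; 3.3407 0.9670]
AᵀP(A−BK) = [6.3297 1.5165; 1.5165 0.4258]
P' = Q + AᵀP(A−BK) = [24.3297 0.0165; 0.0165 0.6758]
tr(P') = 25.0055


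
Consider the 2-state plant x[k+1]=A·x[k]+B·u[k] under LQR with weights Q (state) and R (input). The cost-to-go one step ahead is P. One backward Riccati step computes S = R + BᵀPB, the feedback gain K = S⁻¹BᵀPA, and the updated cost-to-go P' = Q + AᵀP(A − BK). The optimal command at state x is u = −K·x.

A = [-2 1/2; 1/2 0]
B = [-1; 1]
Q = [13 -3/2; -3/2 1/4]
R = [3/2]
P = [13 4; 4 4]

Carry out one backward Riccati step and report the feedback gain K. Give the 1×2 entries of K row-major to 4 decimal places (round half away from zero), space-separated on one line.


BᵀP = [-9.0000 0.0000]
S = R + BᵀPB = [3/2] + [9.0000] = [10.5000]
BᵀPA = [18.0000 -4.5000]
K = S⁻¹·BᵀPA = [1.7143 -0.4286]
A−BK = [-0.2857 0.0714; -1.2143 0.4286]
AᵀP(A−BK) = [14.1429 -4.2857; -4.2857 1.3214]
P' = Q + AᵀP(A−BK) = [27.1429 -5.7857; -5.7857 1.5714]
tr(P') = 28.7143

1.7143 -0.4286


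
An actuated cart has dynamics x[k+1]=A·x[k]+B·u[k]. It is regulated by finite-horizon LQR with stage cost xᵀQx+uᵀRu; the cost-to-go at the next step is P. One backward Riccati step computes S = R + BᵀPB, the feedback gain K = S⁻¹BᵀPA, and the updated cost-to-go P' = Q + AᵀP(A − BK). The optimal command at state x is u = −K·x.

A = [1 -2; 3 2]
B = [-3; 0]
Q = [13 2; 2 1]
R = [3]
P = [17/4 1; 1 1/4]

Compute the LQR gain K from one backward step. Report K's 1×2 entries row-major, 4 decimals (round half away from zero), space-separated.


BᵀP = [-12.7500 -3.0000]
S = R + BᵀPB = [3] + [38.2500] = [41.2500]
BᵀPA = [-21.7500 19.5000]
K = S⁻¹·BᵀPA = [-0.5273 0.4727]
A−BK = [-0.5818 -0.5818; 3.0000 2.0000]
AᵀP(A−BK) = [1.0318 -0.7182; -0.7182 0.7818]
P' = Q + AᵀP(A−BK) = [14.0318 1.2818; 1.2818 1.7818]
tr(P') = 15.8136

-0.5273 0.4727


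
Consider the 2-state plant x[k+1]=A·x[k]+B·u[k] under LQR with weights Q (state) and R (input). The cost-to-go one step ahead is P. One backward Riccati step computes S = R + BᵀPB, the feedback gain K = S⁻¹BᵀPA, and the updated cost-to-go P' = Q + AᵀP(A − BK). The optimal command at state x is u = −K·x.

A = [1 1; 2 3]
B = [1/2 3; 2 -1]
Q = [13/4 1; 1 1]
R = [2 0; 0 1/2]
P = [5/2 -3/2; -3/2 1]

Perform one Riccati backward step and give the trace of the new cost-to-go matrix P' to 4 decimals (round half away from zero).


5.2536

BᵀP = [-1.7500 1.2500; 9.0000 -5.5000]
S = R + BᵀPB = [2 0; 0 1/2] + [1.6250 -6.5000; -6.5000 32.5000] = [3.6250 -6.5000; -6.5000 33.0000]
BᵀPA = [0.7500 2.0000; -2.0000 -7.5000]
K = S⁻¹·BᵀPA = [0.1519 0.2229; -0.0307 -0.1834]
A−BK = [1.0162 1.4386; 1.6656 2.3708]
AᵀP(A−BK) = [0.3247 0.4661; 0.4661 0.6789]
P' = Q + AᵀP(A−BK) = [3.5747 1.4661; 1.4661 1.6789]
tr(P') = 5.2536


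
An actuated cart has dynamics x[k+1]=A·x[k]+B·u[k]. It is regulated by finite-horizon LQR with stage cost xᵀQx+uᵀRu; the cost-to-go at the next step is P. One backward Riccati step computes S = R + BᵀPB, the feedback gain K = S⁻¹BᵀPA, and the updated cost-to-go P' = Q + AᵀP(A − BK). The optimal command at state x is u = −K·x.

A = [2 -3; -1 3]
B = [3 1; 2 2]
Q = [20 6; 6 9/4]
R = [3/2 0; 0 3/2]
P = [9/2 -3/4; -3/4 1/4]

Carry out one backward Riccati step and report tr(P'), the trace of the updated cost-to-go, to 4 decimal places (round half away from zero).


30.0147

BᵀP = [12.0000 -1.7500; 3.0000 -0.2500]
S = R + BᵀPB = [3/2 0; 0 3/2] + [32.5000 8.5000; 8.5000 2.5000] = [34.0000 8.5000; 8.5000 4.0000]
BᵀPA = [25.7500 -41.2500; 6.2500 -9.7500]
K = S⁻¹·BᵀPA = [0.7824 -1.2882; -0.1000 0.3000]
A−BK = [-0.2471 0.5647; -2.3647 4.9765]
AᵀP(A−BK) = [1.7294 -3.2029; -3.2029 6.0353]
P' = Q + AᵀP(A−BK) = [21.7294 2.7971; 2.7971 8.2853]
tr(P') = 30.0147


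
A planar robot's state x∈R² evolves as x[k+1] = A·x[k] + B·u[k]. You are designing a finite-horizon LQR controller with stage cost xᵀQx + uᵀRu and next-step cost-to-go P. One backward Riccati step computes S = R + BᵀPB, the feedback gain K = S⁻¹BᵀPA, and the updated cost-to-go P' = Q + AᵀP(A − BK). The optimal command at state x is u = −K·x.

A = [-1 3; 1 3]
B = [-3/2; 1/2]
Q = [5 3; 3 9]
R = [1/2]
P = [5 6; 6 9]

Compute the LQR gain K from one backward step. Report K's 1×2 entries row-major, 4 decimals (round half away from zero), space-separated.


0.0000 -5.4000

BᵀP = [-4.5000 -4.5000]
S = R + BᵀPB = [1/2] + [4.5000] = [5.0000]
BᵀPA = [0.0000 -27.0000]
K = S⁻¹·BᵀPA = [0.0000 -5.4000]
A−BK = [-1.0000 -5.1000; 1.0000 5.7000]
AᵀP(A−BK) = [2.0000 12.0000; 12.0000 88.2000]
P' = Q + AᵀP(A−BK) = [7.0000 15.0000; 15.0000 97.2000]
tr(P') = 104.2000


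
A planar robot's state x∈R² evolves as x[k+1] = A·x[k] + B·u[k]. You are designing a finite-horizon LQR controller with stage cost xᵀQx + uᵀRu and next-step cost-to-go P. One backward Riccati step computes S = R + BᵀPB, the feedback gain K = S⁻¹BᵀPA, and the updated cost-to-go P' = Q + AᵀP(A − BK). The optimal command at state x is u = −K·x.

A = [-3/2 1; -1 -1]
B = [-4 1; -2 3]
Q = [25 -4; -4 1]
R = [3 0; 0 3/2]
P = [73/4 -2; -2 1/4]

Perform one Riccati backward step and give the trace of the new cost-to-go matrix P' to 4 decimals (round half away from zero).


BᵀP = [-69.0000 7.5000; 12.2500 -1.2500]
S = R + BᵀPB = [3 0; 0 3/2] + [261.0000 -46.5000; -46.5000 8.5000] = [264.0000 -46.5000; -46.5000 10.0000]
BᵀPA = [96.0000 -76.5000; -17.1250 13.5000]
K = S⁻¹·BᵀPA = [0.3426 -0.2873; -0.1193 0.0141]
A−BK = [-0.0102 -0.1633; 0.0432 -1.6170]
AᵀP(A−BK) = [0.3776 -0.3038; -0.3038 0.3320]
P' = Q + AᵀP(A−BK) = [25.3776 -4.3038; -4.3038 1.3320]
tr(P') = 26.7097

26.7097


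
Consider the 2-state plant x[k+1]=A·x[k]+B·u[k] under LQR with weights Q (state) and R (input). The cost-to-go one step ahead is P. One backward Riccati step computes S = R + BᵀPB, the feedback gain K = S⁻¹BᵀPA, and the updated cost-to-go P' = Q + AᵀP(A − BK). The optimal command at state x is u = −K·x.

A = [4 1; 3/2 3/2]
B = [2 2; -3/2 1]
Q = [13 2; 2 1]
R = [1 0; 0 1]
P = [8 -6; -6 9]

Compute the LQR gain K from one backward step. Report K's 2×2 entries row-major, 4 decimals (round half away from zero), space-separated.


BᵀP = [25.0000 -25.5000; 10.0000 -3.0000]
S = R + BᵀPB = [1 0; 0 1] + [88.2500 24.5000; 24.5000 17.0000] = [89.2500 24.5000; 24.5000 18.0000]
BᵀPA = [61.7500 -13.2500; 35.5000 5.5000]
K = S⁻¹·BᵀPA = [0.2402 -0.3709; 1.6452 0.8104]
A−BK = [0.2291 0.1210; 0.2152 0.1332]
AᵀP(A−BK) = [3.0094 1.3846; 1.3846 0.8778]
P' = Q + AᵀP(A−BK) = [16.0094 3.3846; 3.3846 1.8778]
tr(P') = 17.8872

0.2402 -0.3709 1.6452 0.8104


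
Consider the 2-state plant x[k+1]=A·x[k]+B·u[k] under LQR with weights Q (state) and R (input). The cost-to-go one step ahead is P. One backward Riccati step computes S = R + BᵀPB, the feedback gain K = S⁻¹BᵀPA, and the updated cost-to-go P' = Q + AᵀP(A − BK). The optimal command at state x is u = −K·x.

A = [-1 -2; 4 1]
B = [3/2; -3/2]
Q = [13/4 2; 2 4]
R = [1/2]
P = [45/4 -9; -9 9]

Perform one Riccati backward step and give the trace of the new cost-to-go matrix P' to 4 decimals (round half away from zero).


BᵀP = [30.3750 -27.0000]
S = R + BᵀPB = [1/2] + [86.0625] = [86.5625]
BᵀPA = [-138.3750 -87.7500]
K = S⁻¹·BᵀPA = [-1.5986 -1.0137]
A−BK = [1.3978 -0.4794; 1.6022 -0.5206]
AᵀP(A−BK) = [6.0498 -0.7733; -0.7733 1.0462]
P' = Q + AᵀP(A−BK) = [9.2998 1.2267; 1.2267 5.0462]
tr(P') = 14.3460

14.3460


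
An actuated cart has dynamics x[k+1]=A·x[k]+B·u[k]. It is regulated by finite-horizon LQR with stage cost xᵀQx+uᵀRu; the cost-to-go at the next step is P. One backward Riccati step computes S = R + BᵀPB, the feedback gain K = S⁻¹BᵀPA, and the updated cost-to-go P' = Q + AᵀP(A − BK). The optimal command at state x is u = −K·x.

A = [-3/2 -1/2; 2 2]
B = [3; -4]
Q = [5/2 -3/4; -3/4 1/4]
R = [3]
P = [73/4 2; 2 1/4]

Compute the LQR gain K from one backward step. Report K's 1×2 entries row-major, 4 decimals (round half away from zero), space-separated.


BᵀP = [46.7500 5.0000]
S = R + BᵀPB = [3] + [120.2500] = [123.2500]
BᵀPA = [-60.1250 -13.3750]
K = S⁻¹·BᵀPA = [-0.4878 -0.1085]
A−BK = [-0.0365 -0.1744; 0.0487 1.5659]
AᵀP(A−BK) = [0.7317 0.1628; 0.1628 0.1111]
P' = Q + AᵀP(A−BK) = [3.2317 -0.5872; -0.5872 0.3611]
tr(P') = 3.5928

-0.4878 -0.1085


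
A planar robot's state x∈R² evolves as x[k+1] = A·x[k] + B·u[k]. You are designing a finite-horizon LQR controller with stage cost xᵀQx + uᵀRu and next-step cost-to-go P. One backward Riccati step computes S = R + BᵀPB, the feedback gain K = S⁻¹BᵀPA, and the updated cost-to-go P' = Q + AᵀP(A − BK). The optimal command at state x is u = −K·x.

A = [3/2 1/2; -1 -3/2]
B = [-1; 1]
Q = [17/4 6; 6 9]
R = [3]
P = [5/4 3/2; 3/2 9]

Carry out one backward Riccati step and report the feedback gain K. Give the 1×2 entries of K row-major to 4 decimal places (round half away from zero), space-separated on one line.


BᵀP = [0.2500 7.5000]
S = R + BᵀPB = [3] + [7.2500] = [10.2500]
BᵀPA = [-7.1250 -11.1250]
K = S⁻¹·BᵀPA = [-0.6951 -1.0854]
A−BK = [0.8049 -0.5854; -0.3049 -0.4146]
AᵀP(A−BK) = [2.3598 2.5793; 2.5793 6.2378]
P' = Q + AᵀP(A−BK) = [6.6098 8.5793; 8.5793 15.2378]
tr(P') = 21.8476

-0.6951 -1.0854


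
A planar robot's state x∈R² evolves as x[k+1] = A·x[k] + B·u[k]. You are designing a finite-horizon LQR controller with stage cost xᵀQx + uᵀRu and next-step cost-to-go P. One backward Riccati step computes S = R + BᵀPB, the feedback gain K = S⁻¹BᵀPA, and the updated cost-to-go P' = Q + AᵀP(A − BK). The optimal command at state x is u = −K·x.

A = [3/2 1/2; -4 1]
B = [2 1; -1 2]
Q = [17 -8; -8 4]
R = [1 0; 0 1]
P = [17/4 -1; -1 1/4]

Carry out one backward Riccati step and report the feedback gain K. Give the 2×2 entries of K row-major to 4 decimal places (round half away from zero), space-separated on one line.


1.0150 0.0998 0.1334 0.0561

BᵀP = [9.5000 -2.2500; 2.2500 -0.5000]
S = R + BᵀPB = [1 0; 0 1] + [21.2500 5.0000; 5.0000 1.2500] = [22.2500 5.0000; 5.0000 2.2500]
BᵀPA = [23.2500 2.5000; 5.3750 0.6250]
K = S⁻¹·BᵀPA = [1.0150 0.0998; 0.1334 0.0561]
A−BK = [-0.6633 0.2444; -3.2519 0.9875]
AᵀP(A−BK) = [1.2475 0.0667; 0.0667 0.0281]
P' = Q + AᵀP(A−BK) = [18.2475 -7.9333; -7.9333 4.0281]
tr(P') = 22.2756


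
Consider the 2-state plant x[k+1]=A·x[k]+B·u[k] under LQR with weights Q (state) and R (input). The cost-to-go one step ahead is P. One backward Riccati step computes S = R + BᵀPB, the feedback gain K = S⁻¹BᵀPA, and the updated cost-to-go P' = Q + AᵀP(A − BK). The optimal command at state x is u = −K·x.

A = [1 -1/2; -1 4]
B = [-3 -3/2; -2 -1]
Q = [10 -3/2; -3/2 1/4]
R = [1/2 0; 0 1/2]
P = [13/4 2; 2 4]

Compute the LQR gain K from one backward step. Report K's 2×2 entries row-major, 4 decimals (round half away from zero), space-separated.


BᵀP = [-13.7500 -14.0000; -6.8750 -7.0000]
S = R + BᵀPB = [1/2 0; 0 1/2] + [69.2500 34.6250; 34.6250 17.3125] = [69.7500 34.6250; 34.6250 17.8125]
BᵀPA = [0.2500 -49.1250; 0.1250 -24.5625]
K = S⁻¹·BᵀPA = [0.0029 -0.5642; 0.0014 -0.2821]
A−BK = [1.0108 -2.6159; -0.9928 2.5894]
AᵀP(A−BK) = [3.2491 -8.4487; -8.4487 22.1640]
P' = Q + AᵀP(A−BK) = [13.2491 -9.9487; -9.9487 22.4140]
tr(P') = 35.6631

0.0029 -0.5642 0.0014 -0.2821


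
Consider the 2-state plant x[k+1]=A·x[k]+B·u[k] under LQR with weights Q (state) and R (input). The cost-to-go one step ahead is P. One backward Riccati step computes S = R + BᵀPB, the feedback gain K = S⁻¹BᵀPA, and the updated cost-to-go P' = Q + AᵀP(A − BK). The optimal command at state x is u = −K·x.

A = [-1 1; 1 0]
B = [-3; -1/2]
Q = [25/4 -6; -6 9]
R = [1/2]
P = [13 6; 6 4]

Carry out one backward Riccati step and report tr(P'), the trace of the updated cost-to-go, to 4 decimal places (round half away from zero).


BᵀP = [-42.0000 -20.0000]
S = R + BᵀPB = [1/2] + [136.0000] = [136.5000]
BᵀPA = [22.0000 -42.0000]
K = S⁻¹·BᵀPA = [0.1612 -0.3077]
A−BK = [-0.5165 0.0769; 1.0806 -0.1538]
AᵀP(A−BK) = [1.4542 -0.2308; -0.2308 0.0769]
P' = Q + AᵀP(A−BK) = [7.7042 -6.2308; -6.2308 9.0769]
tr(P') = 16.7811

16.7811


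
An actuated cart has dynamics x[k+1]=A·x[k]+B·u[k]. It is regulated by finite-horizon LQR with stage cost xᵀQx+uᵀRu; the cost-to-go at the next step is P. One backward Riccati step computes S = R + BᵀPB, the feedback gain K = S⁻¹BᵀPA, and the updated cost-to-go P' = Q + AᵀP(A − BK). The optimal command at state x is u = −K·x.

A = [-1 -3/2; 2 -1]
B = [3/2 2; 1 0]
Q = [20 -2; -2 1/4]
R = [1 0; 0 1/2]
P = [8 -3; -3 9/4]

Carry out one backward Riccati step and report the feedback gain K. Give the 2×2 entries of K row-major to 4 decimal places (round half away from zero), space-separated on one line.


BᵀP = [9.0000 -2.2500; 16.0000 -6.0000]
S = R + BᵀPB = [1 0; 0 1/2] + [11.2500 18.0000; 18.0000 32.0000] = [12.2500 18.0000; 18.0000 32.5000]
BᵀPA = [-13.5000 -11.2500; -28.0000 -18.0000]
K = S⁻¹·BᵀPA = [0.8803 -0.5616; -1.3491 -0.2428]
A−BK = [0.3777 -0.1720; 1.1197 -0.4384]
AᵀP(A−BK) = [3.1096 -0.8803; -0.8803 0.5616]
P' = Q + AᵀP(A−BK) = [23.1096 -2.8803; -2.8803 0.8116]
tr(P') = 23.9212

0.8803 -0.5616 -1.3491 -0.2428


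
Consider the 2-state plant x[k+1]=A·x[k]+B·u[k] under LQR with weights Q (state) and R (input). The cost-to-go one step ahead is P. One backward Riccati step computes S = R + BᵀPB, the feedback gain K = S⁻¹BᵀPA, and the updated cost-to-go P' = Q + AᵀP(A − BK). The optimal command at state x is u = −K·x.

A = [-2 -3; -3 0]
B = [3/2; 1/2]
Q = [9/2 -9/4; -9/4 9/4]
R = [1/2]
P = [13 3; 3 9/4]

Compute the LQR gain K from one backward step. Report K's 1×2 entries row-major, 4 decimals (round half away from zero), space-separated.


-1.6912 -1.8097

BᵀP = [21.0000 5.6250]
S = R + BᵀPB = [1/2] + [34.3125] = [34.8125]
BᵀPA = [-58.8750 -63.0000]
K = S⁻¹·BᵀPA = [-1.6912 -1.8097]
A−BK = [0.5368 -0.2855; -2.1544 0.9048]
AᵀP(A−BK) = [8.6804 -1.5458; -1.5458 2.9892]
P' = Q + AᵀP(A−BK) = [13.1804 -3.7958; -3.7958 5.2392]
tr(P') = 18.4197


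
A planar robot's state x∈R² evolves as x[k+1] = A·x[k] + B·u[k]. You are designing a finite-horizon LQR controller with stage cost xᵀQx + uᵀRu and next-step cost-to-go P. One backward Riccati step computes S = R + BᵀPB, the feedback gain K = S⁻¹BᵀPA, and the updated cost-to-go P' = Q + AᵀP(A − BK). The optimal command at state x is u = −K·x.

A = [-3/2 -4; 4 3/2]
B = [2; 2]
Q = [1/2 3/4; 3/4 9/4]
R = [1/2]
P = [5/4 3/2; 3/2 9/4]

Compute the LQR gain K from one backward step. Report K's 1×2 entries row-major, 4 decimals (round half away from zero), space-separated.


BᵀP = [5.5000 7.5000]
S = R + BᵀPB = [1/2] + [26.0000] = [26.5000]
BᵀPA = [21.7500 -10.7500]
K = S⁻¹·BᵀPA = [0.8208 -0.4057]
A−BK = [-3.1415 -3.1887; 2.3585 2.3113]
AᵀP(A−BK) = [2.9611 2.4481; 2.4481 2.7017]
P' = Q + AᵀP(A−BK) = [3.4611 3.1981; 3.1981 4.9517]
tr(P') = 8.4127

0.8208 -0.4057


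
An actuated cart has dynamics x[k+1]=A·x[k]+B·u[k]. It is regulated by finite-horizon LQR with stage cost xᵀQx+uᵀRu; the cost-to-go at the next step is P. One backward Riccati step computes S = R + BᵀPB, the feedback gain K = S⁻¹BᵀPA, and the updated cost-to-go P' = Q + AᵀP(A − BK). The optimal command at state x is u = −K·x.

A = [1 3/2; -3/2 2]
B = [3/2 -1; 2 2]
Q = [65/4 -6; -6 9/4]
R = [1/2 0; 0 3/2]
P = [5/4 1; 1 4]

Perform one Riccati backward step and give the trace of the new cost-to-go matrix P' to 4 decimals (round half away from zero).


BᵀP = [3.8750 9.5000; 0.7500 7.0000]
S = R + BᵀPB = [1/2 0; 0 3/2] + [24.8125 15.1250; 15.1250 13.2500] = [25.3125 15.1250; 15.1250 14.7500]
BᵀPA = [-10.3750 24.8125; -9.7500 15.1250]
K = S⁻¹·BᵀPA = [-0.0385 0.9490; -0.6216 0.0523]
A−BK = [0.4361 0.1288; -0.1799 -0.0026]
AᵀP(A−BK) = [0.7906 -0.0192; -0.0192 0.4745]
P' = Q + AᵀP(A−BK) = [17.0406 -6.0192; -6.0192 2.7245]
tr(P') = 19.7651

19.7651


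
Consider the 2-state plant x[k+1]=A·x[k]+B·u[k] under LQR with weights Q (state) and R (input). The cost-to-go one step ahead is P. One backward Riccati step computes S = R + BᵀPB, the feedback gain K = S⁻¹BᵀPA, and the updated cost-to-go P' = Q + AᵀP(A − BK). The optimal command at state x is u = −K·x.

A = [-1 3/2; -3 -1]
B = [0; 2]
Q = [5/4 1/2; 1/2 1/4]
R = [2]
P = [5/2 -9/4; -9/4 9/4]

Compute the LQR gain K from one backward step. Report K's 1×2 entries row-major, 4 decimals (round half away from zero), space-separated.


BᵀP = [-4.5000 4.5000]
S = R + BᵀPB = [2] + [9.0000] = [11.0000]
BᵀPA = [-9.0000 -11.2500]
K = S⁻¹·BᵀPA = [-0.8182 -1.0227]
A−BK = [-1.0000 1.5000; -1.3636 1.0455]
AᵀP(A−BK) = [1.8864 1.6705; 1.6705 3.1193]
P' = Q + AᵀP(A−BK) = [3.1364 2.1705; 2.1705 3.3693]
tr(P') = 6.5057

-0.8182 -1.0227


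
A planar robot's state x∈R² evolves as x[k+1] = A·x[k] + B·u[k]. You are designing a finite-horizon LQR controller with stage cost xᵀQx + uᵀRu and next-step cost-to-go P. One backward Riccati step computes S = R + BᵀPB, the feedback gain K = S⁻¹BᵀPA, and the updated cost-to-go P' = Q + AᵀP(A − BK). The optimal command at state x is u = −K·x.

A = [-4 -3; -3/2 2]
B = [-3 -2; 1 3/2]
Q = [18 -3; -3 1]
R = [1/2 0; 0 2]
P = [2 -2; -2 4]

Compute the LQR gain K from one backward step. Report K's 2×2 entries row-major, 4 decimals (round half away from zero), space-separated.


1.1429 0.8571 -0.7235 0.4654

BᵀP = [-8.0000 10.0000; -7.0000 10.0000]
S = R + BᵀPB = [1/2 0; 0 2] + [34.0000 31.0000; 31.0000 29.0000] = [34.5000 31.0000; 31.0000 31.0000]
BᵀPA = [17.0000 44.0000; 13.0000 41.0000]
K = S⁻¹·BᵀPA = [1.1429 0.8571; -0.7235 0.4654]
A−BK = [-2.0184 0.5023; -1.5576 0.4447]
AᵀP(A−BK) = [6.9770 -1.6221; -1.6221 1.2028]
P' = Q + AᵀP(A−BK) = [24.9770 -4.6221; -4.6221 2.2028]
tr(P') = 27.1797


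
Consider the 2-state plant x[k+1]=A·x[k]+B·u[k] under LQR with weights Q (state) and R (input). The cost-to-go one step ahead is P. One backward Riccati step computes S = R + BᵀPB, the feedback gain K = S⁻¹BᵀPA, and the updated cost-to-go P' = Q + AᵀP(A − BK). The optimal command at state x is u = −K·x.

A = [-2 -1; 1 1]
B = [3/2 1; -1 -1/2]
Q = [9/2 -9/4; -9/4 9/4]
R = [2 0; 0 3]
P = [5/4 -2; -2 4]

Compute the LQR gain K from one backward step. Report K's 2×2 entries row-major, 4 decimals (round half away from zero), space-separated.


-0.8349 -0.6179 -0.3231 -0.2335

BᵀP = [3.8750 -7.0000; 2.2500 -4.0000]
S = R + BᵀPB = [2 0; 0 3] + [12.8125 7.3750; 7.3750 4.2500] = [14.8125 7.3750; 7.3750 7.2500]
BᵀPA = [-14.7500 -10.8750; -8.5000 -6.2500]
K = S⁻¹·BᵀPA = [-0.8349 -0.6179; -0.3231 -0.2335]
A−BK = [-0.4245 0.1604; 0.0035 0.2653]
AᵀP(A−BK) = [1.9387 1.4009; 1.4009 1.0708]
P' = Q + AᵀP(A−BK) = [6.4387 -0.8491; -0.8491 3.3208]
tr(P') = 9.7594


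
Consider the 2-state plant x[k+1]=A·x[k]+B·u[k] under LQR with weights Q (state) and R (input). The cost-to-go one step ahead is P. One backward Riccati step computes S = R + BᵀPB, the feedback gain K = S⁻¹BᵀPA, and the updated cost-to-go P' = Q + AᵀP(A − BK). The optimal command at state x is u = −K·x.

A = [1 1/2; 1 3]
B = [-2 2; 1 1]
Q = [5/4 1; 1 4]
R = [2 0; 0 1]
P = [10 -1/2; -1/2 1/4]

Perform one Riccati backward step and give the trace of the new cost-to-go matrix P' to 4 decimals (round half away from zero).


BᵀP = [-20.5000 1.2500; 19.5000 -0.7500]
S = R + BᵀPB = [2 0; 0 1] + [42.2500 -39.7500; -39.7500 38.2500] = [44.2500 -39.7500; -39.7500 39.2500]
BᵀPA = [-19.2500 -6.5000; 18.7500 7.5000]
K = S⁻¹·BᵀPA = [-0.0654 0.2743; 0.4115 0.4689]
A−BK = [0.0463 0.1108; 0.6539 2.2568]
AᵀP(A−BK) = [0.2759 0.4888; 0.4888 1.5163]
P' = Q + AᵀP(A−BK) = [1.5259 1.4888; 1.4888 5.5163]
tr(P') = 7.0423

7.0423


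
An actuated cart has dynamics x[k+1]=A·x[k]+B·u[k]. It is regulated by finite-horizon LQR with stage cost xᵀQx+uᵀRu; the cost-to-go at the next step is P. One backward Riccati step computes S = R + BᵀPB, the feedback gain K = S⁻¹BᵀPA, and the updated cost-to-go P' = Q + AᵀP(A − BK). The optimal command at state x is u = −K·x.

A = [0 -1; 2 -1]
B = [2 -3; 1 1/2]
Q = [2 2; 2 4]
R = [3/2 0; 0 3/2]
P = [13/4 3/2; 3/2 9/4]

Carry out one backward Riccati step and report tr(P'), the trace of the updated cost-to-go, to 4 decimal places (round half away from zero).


BᵀP = [8.0000 5.2500; -9.0000 -3.3750]
S = R + BᵀPB = [3/2 0; 0 3/2] + [21.2500 -21.3750; -21.3750 25.3125] = [22.7500 -21.3750; -21.3750 26.8125]
BᵀPA = [10.5000 -13.2500; -6.7500 12.3750]
K = S⁻¹·BᵀPA = [0.8965 -0.5928; 0.4630 -0.0110]
A−BK = [-0.4042 0.1525; 0.8720 -0.4017]
AᵀP(A−BK) = [2.7116 -1.3503; -1.3503 0.7821]
P' = Q + AᵀP(A−BK) = [4.7116 0.6497; 0.6497 4.7821]
tr(P') = 9.4937

9.4937


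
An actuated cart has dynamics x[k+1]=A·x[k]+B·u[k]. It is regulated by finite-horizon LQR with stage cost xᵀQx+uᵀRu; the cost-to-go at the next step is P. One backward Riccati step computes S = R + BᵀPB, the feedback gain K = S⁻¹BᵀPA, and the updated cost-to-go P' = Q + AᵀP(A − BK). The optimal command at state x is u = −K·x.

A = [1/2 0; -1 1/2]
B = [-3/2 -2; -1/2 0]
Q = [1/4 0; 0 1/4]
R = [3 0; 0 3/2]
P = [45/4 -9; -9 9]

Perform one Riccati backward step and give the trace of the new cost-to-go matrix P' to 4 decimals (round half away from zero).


BᵀP = [-12.3750 9.0000; -22.5000 18.0000]
S = R + BᵀPB = [3 0; 0 3/2] + [14.0625 24.7500; 24.7500 45.0000] = [17.0625 24.7500; 24.7500 46.5000]
BᵀPA = [-15.1875 4.5000; -29.2500 9.0000]
K = S⁻¹·BᵀPA = [0.0980 -0.0747; -0.6812 0.2333]
A−BK = [-0.7154 0.3546; -0.9510 0.4627]
AᵀP(A−BK) = [2.3760 -1.0603; -1.0603 0.4864]
P' = Q + AᵀP(A−BK) = [2.6260 -1.0603; -1.0603 0.7364]
tr(P') = 3.3624

3.3624


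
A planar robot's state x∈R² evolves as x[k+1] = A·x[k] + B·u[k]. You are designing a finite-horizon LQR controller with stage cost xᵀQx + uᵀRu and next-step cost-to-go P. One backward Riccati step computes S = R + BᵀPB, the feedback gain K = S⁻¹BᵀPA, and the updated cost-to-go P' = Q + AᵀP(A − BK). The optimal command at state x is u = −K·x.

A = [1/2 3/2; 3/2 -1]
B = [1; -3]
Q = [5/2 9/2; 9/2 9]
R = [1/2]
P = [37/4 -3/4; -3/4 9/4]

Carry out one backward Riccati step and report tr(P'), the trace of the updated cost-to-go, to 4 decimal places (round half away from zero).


BᵀP = [11.5000 -7.5000]
S = R + BᵀPB = [1/2] + [34.0000] = [34.5000]
BᵀPA = [-5.5000 24.7500]
K = S⁻¹·BᵀPA = [-0.1594 0.7174]
A−BK = [0.6594 0.7826; 1.0217 1.1522]
AᵀP(A−BK) = [5.3732 6.1957; 6.1957 7.5571]
P' = Q + AᵀP(A−BK) = [7.8732 10.6957; 10.6957 16.5571]
tr(P') = 24.4303

24.4303


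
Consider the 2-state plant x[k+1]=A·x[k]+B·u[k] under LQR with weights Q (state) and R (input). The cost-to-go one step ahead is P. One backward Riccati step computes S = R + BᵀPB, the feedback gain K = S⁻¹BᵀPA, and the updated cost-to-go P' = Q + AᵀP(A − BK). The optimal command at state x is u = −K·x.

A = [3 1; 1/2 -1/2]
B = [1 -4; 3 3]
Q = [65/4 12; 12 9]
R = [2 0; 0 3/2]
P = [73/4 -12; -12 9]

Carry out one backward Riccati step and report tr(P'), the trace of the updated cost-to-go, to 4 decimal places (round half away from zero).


26.6003

BᵀP = [-17.7500 15.0000; -109.0000 75.0000]
S = R + BᵀPB = [2 0; 0 3/2] + [27.2500 116.0000; 116.0000 661.0000] = [29.2500 116.0000; 116.0000 662.5000]
BᵀPA = [-45.7500 -25.2500; -289.5000 -146.5000]
K = S⁻¹·BᵀPA = [0.5526 0.0449; -0.5337 -0.2290]
A−BK = [0.3124 0.0391; 0.4434 0.0523]
AᵀP(A−BK) = [1.2642 0.2605; 0.2605 0.0861]
P' = Q + AᵀP(A−BK) = [17.5142 12.2605; 12.2605 9.0861]
tr(P') = 26.6003


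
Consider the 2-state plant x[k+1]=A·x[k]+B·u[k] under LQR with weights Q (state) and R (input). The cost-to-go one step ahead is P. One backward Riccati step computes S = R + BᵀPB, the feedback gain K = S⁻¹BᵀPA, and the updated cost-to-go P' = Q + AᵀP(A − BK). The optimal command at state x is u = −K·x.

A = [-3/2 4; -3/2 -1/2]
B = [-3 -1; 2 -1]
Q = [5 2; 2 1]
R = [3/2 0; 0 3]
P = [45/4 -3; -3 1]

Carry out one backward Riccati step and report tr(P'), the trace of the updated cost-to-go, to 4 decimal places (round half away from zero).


BᵀP = [-39.7500 11.0000; -8.2500 2.0000]
S = R + BᵀPB = [3/2 0; 0 3] + [141.2500 28.7500; 28.7500 6.2500] = [142.7500 28.7500; 28.7500 9.2500]
BᵀPA = [43.1250 -164.5000; 9.3750 -34.0000]
K = S⁻¹·BᵀPA = [0.2620 -1.1017; 0.1993 -0.2513]
A−BK = [-0.5148 0.4434; -1.8246 1.4522]
AᵀP(A−BK) = [0.8969 -1.1310; -1.1310 2.4675]
P' = Q + AᵀP(A−BK) = [5.8969 0.8690; 0.8690 3.4675]
tr(P') = 9.3645

9.3645


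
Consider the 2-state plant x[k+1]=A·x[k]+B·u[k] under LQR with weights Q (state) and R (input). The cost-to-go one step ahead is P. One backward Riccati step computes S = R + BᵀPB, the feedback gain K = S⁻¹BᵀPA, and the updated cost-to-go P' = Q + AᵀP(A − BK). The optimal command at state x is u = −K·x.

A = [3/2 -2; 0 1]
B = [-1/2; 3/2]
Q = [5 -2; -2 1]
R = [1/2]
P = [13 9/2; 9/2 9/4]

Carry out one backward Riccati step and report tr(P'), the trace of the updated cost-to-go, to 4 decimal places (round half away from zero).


BᵀP = [0.2500 1.1250]
S = R + BᵀPB = [1/2] + [1.5625] = [2.0625]
BᵀPA = [0.3750 0.6250]
K = S⁻¹·BᵀPA = [0.1818 0.3030]
A−BK = [1.5909 -1.8485; -0.2727 0.5455]
AᵀP(A−BK) = [29.1818 -32.3636; -32.3636 36.0606]
P' = Q + AᵀP(A−BK) = [34.1818 -34.3636; -34.3636 37.0606]
tr(P') = 71.2424

71.2424


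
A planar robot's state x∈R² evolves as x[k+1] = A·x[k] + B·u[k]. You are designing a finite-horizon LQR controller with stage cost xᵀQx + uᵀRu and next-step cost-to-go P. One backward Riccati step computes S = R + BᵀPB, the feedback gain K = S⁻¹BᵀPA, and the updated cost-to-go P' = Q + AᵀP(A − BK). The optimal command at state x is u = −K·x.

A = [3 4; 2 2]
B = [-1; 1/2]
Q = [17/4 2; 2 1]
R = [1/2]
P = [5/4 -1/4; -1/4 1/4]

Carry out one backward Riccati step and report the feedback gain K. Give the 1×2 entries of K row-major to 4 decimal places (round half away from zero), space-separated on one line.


BᵀP = [-1.3750 0.3750]
S = R + BᵀPB = [1/2] + [1.5625] = [2.0625]
BᵀPA = [-3.3750 -4.7500]
K = S⁻¹·BᵀPA = [-1.6364 -2.3030]
A−BK = [1.3636 1.6970; 2.8182 3.1515]
AᵀP(A−BK) = [3.7273 4.7273; 4.7273 6.0606]
P' = Q + AᵀP(A−BK) = [7.9773 6.7273; 6.7273 7.0606]
tr(P') = 15.0379

-1.6364 -2.3030


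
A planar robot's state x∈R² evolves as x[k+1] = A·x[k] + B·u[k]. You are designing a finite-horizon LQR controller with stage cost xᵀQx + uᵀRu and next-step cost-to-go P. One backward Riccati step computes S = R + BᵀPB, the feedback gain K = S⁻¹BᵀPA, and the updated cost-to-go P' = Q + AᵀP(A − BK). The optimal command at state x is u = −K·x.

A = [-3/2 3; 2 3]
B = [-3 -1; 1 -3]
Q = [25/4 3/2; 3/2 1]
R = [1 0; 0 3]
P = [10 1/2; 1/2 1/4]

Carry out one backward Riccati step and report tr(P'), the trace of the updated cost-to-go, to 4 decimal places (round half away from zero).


BᵀP = [-29.5000 -1.2500; -11.5000 -1.2500]
S = R + BᵀPB = [1 0; 0 3] + [87.2500 33.2500; 33.2500 15.2500] = [88.2500 33.2500; 33.2500 18.2500]
BᵀPA = [41.7500 -92.2500; 14.7500 -38.2500]
K = S⁻¹·BᵀPA = [0.5376 -0.8153; -0.1713 -0.6104]
A−BK = [-0.0584 -0.0564; 0.9485 1.9842]
AᵀP(A−BK) = [0.5807 0.2941; 0.2941 2.6866]
P' = Q + AᵀP(A−BK) = [6.8307 1.7941; 1.7941 3.6866]
tr(P') = 10.5173

10.5173


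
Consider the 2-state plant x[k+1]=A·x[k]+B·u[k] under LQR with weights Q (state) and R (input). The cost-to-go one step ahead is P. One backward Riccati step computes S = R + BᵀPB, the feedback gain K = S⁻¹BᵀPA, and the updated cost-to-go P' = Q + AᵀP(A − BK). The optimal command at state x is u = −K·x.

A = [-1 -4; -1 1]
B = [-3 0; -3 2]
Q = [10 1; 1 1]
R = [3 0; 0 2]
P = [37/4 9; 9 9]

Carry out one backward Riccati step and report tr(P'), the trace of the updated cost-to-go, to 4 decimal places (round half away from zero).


13.5947

BᵀP = [-54.7500 -54.0000; 18.0000 18.0000]
S = R + BᵀPB = [3 0; 0 2] + [326.2500 -108.0000; -108.0000 36.0000] = [329.2500 -108.0000; -108.0000 38.0000]
BᵀPA = [108.7500 165.0000; -36.0000 -54.0000]
K = S⁻¹·BᵀPA = [0.2885 0.5168; -0.1274 0.0478]
A−BK = [-0.1345 -2.4496; 0.1204 2.4549]
AᵀP(A−BK) = [0.2885 0.5168; 0.5168 2.3062]
P' = Q + AᵀP(A−BK) = [10.2885 1.5168; 1.5168 3.3062]
tr(P') = 13.5947


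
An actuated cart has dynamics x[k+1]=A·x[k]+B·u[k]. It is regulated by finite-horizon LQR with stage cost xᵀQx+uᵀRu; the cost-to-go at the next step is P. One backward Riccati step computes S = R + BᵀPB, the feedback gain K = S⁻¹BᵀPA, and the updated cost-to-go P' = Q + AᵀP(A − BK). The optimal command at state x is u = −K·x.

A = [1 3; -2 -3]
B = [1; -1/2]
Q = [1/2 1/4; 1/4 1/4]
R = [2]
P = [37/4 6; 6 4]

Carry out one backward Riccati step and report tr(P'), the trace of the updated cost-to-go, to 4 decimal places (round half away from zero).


BᵀP = [6.2500 4.0000]
S = R + BᵀPB = [2] + [4.2500] = [6.2500]
BᵀPA = [-1.7500 6.7500]
K = S⁻¹·BᵀPA = [-0.2800 1.0800]
A−BK = [1.2800 1.9200; -2.1400 -2.4600]
AᵀP(A−BK) = [0.7600 -0.3600; -0.3600 3.9600]
P' = Q + AᵀP(A−BK) = [1.2600 -0.1100; -0.1100 4.2100]
tr(P') = 5.4700

5.4700
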